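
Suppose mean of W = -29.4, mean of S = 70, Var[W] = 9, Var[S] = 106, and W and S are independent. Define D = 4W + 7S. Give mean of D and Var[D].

mean of D = 372.4, Var[D] = 5338

mean of D = 4·mean of W + 7·mean of S = 4·(-29.4) + 7·70 = 372.4.
Var[D] = a²·Var[W] + b²·Var[S] + 2ab·Cov(W, S) with a = 4, b = 7.
Independence gives Cov(W, S) = 0.
= 4²·9 + 7²·106 + 2·4·7·0
= 144 + 5194 + 0 = 5338.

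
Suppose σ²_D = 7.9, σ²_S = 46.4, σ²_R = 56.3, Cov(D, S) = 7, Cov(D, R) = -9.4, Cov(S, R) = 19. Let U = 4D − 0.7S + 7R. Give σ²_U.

σ²_U = 2156.036

σ²_U = a²·σ²_D + b²·σ²_S + c²·σ²_R + 2ab·Cov(D, S) + 2ac·Cov(D, R) + 2bc·Cov(S, R), with a = 4, b = -0.7, c = 7.
= 126.4 + 22.736 + 2758.7 + (-39.2) + (-526.4) + (-186.2)
= 2156.036.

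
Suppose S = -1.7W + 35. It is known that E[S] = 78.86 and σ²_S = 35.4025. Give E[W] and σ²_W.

From S = -1.7W + 35: E[S] = a·E[W] + b, so E[W] = (E[S] − b)/a = (78.86 − 35)/(-1.7) = -25.8.
σ²_S = a²·σ²_W, so σ²_W = 35.4025/(-1.7)² = 12.25.

E[W] = -25.8, σ²_W = 12.25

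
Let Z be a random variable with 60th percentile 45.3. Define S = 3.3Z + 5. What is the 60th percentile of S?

60th percentile of S = 154.49

Since a = 3.3 > 0 the transformation is increasing, so the 60th percentile of S = a·(P_{60} of Z) + b = 3.3·45.3 + 5 = 154.49.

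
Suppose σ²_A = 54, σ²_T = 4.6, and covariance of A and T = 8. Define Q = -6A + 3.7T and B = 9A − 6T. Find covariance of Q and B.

By bilinearity, covariance of Q and B = ac·σ²_A + bd·σ²_T + (ad+bc)·covariance of A and T, with a=-6, b=3.7, c=9, d=-6.
ac·σ²_A = (-6)·9·54 = -2916
bd·σ²_T = 3.7·(-6)·4.6 = -102.12
(ad+bc)·covariance of A and T = (69.3)·8 = 554.4
covariance of Q and B = -2916 + (-102.12) + 554.4 = -2463.72.

covariance of Q and B = -2463.72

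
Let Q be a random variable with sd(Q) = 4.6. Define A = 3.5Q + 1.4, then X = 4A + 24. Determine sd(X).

sd(X) = 64.4

sd(A) = |3.5|·4.6 = 16.1.
sd(X) = |4|·16.1 = 64.4.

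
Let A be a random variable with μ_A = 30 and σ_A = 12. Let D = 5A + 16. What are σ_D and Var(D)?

σ_D = 60, Var(D) = 3600

D = 5A + 16 is linear with a = 5, b = 16.
σ_D = |a|·σ_A = |5|·12 = 60.
Var(A) = 12² = 144.
Var(D) = a²·Var(A) = 5²·144 = 3600 (the additive constant 16 does not affect variance).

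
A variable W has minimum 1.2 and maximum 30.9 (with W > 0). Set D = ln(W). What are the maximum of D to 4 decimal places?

ln(W) is increasing on this domain, so max(D) comes from max(W) = 30.9: max(D) = ln(30.9) ≈ 3.4308.

max(D) = 3.4308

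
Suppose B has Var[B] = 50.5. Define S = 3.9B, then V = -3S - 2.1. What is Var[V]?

Var[S] = 3.9²·50.5 = 768.105.
Var[V] = (-3)²·768.105 = 6912.945.

Var[V] = 6912.945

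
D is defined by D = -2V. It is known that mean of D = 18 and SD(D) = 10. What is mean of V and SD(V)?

From D = -2V: mean of D = a·mean of V + b, so mean of V = (mean of D − b)/a = (18 − 0)/(-2) = -9.
SD(D) = |a|·SD(V), so SD(V) = 10/|-2| = 5.

mean of V = -9, SD(V) = 5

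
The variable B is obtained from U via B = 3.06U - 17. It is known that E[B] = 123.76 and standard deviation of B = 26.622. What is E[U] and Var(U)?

From B = 3.06U - 17: E[B] = a·E[U] + b, so E[U] = (E[B] − b)/a = (123.76 − (-17))/3.06 = 46.
Var(B) = 26.622² = 708.730884.
Var(B) = a²·Var(U), so Var(U) = 708.730884/3.06² = 75.69.

E[U] = 46, Var(U) = 75.69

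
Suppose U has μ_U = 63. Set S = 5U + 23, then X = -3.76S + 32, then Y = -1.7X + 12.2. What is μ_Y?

μ_S = 5·63 + 23 = 338.
μ_X = (-3.76)·338 + 32 = -1238.88.
μ_Y = (-1.7)·(-1238.88) + 12.2 = 2118.296.

μ_Y = 2118.296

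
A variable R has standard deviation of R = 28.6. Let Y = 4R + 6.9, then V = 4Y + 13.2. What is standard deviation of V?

standard deviation of V = 457.6

standard deviation of Y = |4|·28.6 = 114.4.
standard deviation of V = |4|·114.4 = 457.6.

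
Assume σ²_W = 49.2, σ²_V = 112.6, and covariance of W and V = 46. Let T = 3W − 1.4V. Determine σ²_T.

σ²_T = 277.096

σ²_T = a²·σ²_W + b²·σ²_V + 2ab·covariance of W and V with a = 3, b = -1.4.
= 3²·49.2 + (-1.4)²·112.6 + 2·3·(-1.4)·46
= 442.8 + 220.696 + (-386.4) = 277.096.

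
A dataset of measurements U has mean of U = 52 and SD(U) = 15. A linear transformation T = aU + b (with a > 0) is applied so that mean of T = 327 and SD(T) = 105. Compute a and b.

a = 7, b = -37

SD(T) = a·SD(U) (a > 0), so a = 105/15 = 7.
mean of T = a·mean of U + b, so b = 327 − 7·52 = -37.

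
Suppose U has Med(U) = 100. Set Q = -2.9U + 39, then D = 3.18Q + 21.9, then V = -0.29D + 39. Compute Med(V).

Med(V) = 264.1212

Med(Q) = (-2.9)·100 + 39 = -251.
Med(D) = 3.18·(-251) + 21.9 = -776.28.
Med(V) = (-0.29)·(-776.28) + 39 = 264.1212.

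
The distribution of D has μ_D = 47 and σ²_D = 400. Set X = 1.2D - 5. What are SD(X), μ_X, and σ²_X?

X = 1.2D - 5 is linear with a = 1.2, b = -5.
SD(D) = √400 = 20.
SD(X) = |a|·SD(D) = |1.2|·20 = 24.
μ_X = a·μ_D + b = 1.2·47 + (-5) = 51.4.
σ²_X = a²·σ²_D = 1.2²·400 = 576 (the additive constant -5 does not affect variance).

SD(X) = 24, μ_X = 51.4, σ²_X = 576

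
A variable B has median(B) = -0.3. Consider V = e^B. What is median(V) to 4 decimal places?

median(V) = 0.7408

e^B is monotone on this domain, so median(V) = exp(-0.3) ≈ 0.7408.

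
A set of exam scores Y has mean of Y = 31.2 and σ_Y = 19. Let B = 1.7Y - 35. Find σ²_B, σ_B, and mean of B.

B = 1.7Y - 35 is linear with a = 1.7, b = -35.
σ²_Y = 19² = 361.
σ²_B = a²·σ²_Y = 1.7²·361 = 1043.29 (the additive constant -35 does not affect variance).
σ_B = |a|·σ_Y = |1.7|·19 = 32.3.
mean of B = a·mean of Y + b = 1.7·31.2 + (-35) = 18.04.

σ²_B = 1043.29, σ_B = 32.3, mean of B = 18.04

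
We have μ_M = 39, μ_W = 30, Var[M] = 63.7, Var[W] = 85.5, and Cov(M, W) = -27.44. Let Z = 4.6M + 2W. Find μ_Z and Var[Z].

μ_Z = 4.6·μ_M + 2·μ_W = 4.6·39 + 2·30 = 239.4.
Var[Z] = a²·Var[M] + b²·Var[W] + 2ab·Cov(M, W) with a = 4.6, b = 2.
= 4.6²·63.7 + 2²·85.5 + 2·4.6·2·(-27.44)
= 1347.892 + 342 + (-504.896) = 1184.996.

μ_Z = 239.4, Var[Z] = 1184.996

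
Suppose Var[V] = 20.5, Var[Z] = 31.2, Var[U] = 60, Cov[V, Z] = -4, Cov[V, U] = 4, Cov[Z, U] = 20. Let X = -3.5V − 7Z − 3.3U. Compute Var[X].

Var[X] = a²·Var[V] + b²·Var[Z] + c²·Var[U] + 2ab·Cov[V, Z] + 2ac·Cov[V, U] + 2bc·Cov[Z, U], with a = -3.5, b = -7, c = -3.3.
= 251.125 + 1528.8 + 653.4 + (-196) + 92.4 + 924
= 3253.725.

Var[X] = 3253.725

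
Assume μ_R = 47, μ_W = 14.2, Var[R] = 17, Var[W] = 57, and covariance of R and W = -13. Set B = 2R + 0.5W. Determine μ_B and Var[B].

μ_B = 101.1, Var[B] = 56.25

μ_B = 2·μ_R + 0.5·μ_W = 2·47 + 0.5·14.2 = 101.1.
Var[B] = a²·Var[R] + b²·Var[W] + 2ab·covariance of R and W with a = 2, b = 0.5.
= 2²·17 + 0.5²·57 + 2·2·0.5·(-13)
= 68 + 14.25 + (-26) = 56.25.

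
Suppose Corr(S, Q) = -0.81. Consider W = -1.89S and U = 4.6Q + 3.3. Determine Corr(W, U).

Linear rescalings preserve |correlation|; the slopes -1.89 and 4.6 have opposite signs, so the correlation flips sign: Corr(W, U) = −Corr(S, Q) = 0.81.

Corr(W, U) = 0.81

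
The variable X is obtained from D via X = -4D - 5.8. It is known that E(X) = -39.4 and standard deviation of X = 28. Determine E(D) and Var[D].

E(D) = 8.4, Var[D] = 49

From X = -4D - 5.8: E(X) = a·E(D) + b, so E(D) = (E(X) − b)/a = (-39.4 − (-5.8))/(-4) = 8.4.
Var[X] = 28² = 784.
Var[X] = a²·Var[D], so Var[D] = 784/(-4)² = 49.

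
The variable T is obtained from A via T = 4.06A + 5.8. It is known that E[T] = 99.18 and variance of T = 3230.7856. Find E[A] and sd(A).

From T = 4.06A + 5.8: E[T] = a·E[A] + b, so E[A] = (E[T] − b)/a = (99.18 − 5.8)/4.06 = 23.
sd(T) = √3230.7856 = 56.84.
sd(T) = |a|·sd(A), so sd(A) = 56.84/|4.06| = 14.

E[A] = 23, sd(A) = 14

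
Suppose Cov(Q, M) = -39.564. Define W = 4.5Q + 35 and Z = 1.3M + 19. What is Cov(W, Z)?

Cov(W, Z) = a·c·Cov(Q, M) = 4.5·1.3·(-39.564) = -231.4494. Additive constants drop out.

Cov(W, Z) = -231.4494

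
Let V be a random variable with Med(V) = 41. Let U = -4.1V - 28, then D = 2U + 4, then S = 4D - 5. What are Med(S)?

Med(U) = (-4.1)·41 + (-28) = -196.1.
Med(D) = 2·(-196.1) + 4 = -388.2.
Med(S) = 4·(-388.2) + (-5) = -1557.8.

Med(S) = -1557.8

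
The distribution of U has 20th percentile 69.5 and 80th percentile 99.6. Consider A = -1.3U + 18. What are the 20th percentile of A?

20th percentile of A = -111.48

Since a = -1.3 < 0 the transformation is decreasing, reversing order: the 20th percentile of A corresponds to the 80th percentile of U.
So P_{20}(A) = a·P_{80}(U) + b = (-1.3)·99.6 + 18 = -111.48.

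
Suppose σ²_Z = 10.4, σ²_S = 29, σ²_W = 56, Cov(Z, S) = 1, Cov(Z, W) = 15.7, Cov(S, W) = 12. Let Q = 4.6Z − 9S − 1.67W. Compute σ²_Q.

σ²_Q = a²·σ²_Z + b²·σ²_S + c²·σ²_W + 2ab·Cov(Z, S) + 2ac·Cov(Z, W) + 2bc·Cov(S, W), with a = 4.6, b = -9, c = -1.67.
= 220.064 + 2349 + 156.1784 + (-82.8) + (-241.2148) + 360.72
= 2761.9476.

σ²_Q = 2761.9476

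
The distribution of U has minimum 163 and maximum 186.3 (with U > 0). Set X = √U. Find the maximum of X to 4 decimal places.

max(X) = 13.6492

√U is increasing on this domain, so max(X) comes from max(U) = 186.3: max(X) = √(186.3) ≈ 13.6492.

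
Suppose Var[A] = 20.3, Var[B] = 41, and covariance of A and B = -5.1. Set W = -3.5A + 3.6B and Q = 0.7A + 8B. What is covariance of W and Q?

covariance of W and Q = 1261.013

By bilinearity, covariance of W and Q = ac·Var[A] + bd·Var[B] + (ad+bc)·covariance of A and B, with a=-3.5, b=3.6, c=0.7, d=8.
ac·Var[A] = (-3.5)·0.7·20.3 = -49.735
bd·Var[B] = 3.6·8·41 = 1180.8
(ad+bc)·covariance of A and B = (-25.48)·(-5.1) = 129.948
covariance of W and Q = -49.735 + 1180.8 + 129.948 = 1261.013.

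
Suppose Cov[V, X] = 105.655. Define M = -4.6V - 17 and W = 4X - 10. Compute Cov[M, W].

Cov[M, W] = a·c·Cov[V, X] = (-4.6)·4·105.655 = -1944.052. Additive constants drop out.

Cov[M, W] = -1944.052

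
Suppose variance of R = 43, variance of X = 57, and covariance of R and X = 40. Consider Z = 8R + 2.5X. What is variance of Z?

variance of Z = a²·variance of R + b²·variance of X + 2ab·covariance of R and X with a = 8, b = 2.5.
= 8²·43 + 2.5²·57 + 2·8·2.5·40
= 2752 + 356.25 + 1600 = 4708.25.

variance of Z = 4708.25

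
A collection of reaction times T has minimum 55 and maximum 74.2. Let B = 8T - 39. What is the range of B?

Range(B) = 153.6

Range of T = 74.2 − 55 = 19.2.
Range(B) = |a|·Range(T) = |8|·19.2 = 153.6.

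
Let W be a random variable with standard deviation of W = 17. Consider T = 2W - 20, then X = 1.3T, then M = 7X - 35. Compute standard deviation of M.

standard deviation of M = 309.4

standard deviation of T = |2|·17 = 34.
standard deviation of X = |1.3|·34 = 44.2.
standard deviation of M = |7|·44.2 = 309.4.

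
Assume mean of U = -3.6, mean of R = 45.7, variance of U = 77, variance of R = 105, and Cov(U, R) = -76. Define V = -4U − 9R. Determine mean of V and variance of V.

mean of V = (-4)·mean of U + (-9)·mean of R = (-4)·(-3.6) + (-9)·45.7 = -396.9.
variance of V = a²·variance of U + b²·variance of R + 2ab·Cov(U, R) with a = -4, b = -9.
= (-4)²·77 + (-9)²·105 + 2·(-4)·(-9)·(-76)
= 1232 + 8505 + (-5472) = 4265.

mean of V = -396.9, variance of V = 4265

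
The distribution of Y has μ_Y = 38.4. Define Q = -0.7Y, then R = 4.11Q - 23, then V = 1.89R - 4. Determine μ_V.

μ_Q = (-0.7)·38.4 = -26.88.
μ_R = 4.11·(-26.88) + (-23) = -133.4768.
μ_V = 1.89·(-133.4768) + (-4) = -256.271152.

μ_V = -256.271152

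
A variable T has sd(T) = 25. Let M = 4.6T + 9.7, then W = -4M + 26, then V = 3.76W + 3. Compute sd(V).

sd(M) = |4.6|·25 = 115.
sd(W) = |-4|·115 = 460.
sd(V) = |3.76|·460 = 1729.6.

sd(V) = 1729.6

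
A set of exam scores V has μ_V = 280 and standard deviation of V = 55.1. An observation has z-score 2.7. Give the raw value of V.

V = 428.77

V = μ_V + z·standard deviation of V = 280 + 2.7·55.1 = 428.77.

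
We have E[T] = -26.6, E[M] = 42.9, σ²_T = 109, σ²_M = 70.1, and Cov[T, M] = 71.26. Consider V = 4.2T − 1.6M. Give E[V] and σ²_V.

E[V] = 4.2·E[T] + (-1.6)·E[M] = 4.2·(-26.6) + (-1.6)·42.9 = -180.36.
σ²_V = a²·σ²_T + b²·σ²_M + 2ab·Cov[T, M] with a = 4.2, b = -1.6.
= 4.2²·109 + (-1.6)²·70.1 + 2·4.2·(-1.6)·71.26
= 1922.76 + 179.456 + (-957.7344) = 1144.4816.

E[V] = -180.36, σ²_V = 1144.4816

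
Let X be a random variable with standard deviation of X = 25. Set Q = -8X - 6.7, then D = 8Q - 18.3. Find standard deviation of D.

standard deviation of D = 1600

standard deviation of Q = |-8|·25 = 200.
standard deviation of D = |8|·200 = 1600.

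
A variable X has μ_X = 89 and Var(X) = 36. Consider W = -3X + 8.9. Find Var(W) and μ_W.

W = -3X + 8.9 is linear with a = -3, b = 8.9.
Var(W) = a²·Var(X) = (-3)²·36 = 324 (the additive constant 8.9 does not affect variance).
μ_W = a·μ_X + b = (-3)·89 + 8.9 = -258.1.

Var(W) = 324, μ_W = -258.1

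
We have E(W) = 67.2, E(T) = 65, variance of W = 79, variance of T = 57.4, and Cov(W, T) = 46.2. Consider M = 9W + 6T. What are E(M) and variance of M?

E(M) = 9·E(W) + 6·E(T) = 9·67.2 + 6·65 = 994.8.
variance of M = a²·variance of W + b²·variance of T + 2ab·Cov(W, T) with a = 9, b = 6.
= 9²·79 + 6²·57.4 + 2·9·6·46.2
= 6399 + 2066.4 + 4989.6 = 13455.

E(M) = 994.8, variance of M = 13455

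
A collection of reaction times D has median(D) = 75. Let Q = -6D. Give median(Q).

A linear map preserves order up to sign, so median(Q) = a·median(D) + b = (-6)·75 = -450.

median(Q) = -450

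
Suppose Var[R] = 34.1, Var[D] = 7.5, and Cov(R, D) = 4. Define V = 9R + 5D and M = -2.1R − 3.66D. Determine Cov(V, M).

By bilinearity, Cov(V, M) = ac·Var[R] + bd·Var[D] + (ad+bc)·Cov(R, D), with a=9, b=5, c=-2.1, d=-3.66.
ac·Var[R] = 9·(-2.1)·34.1 = -644.49
bd·Var[D] = 5·(-3.66)·7.5 = -137.25
(ad+bc)·Cov(R, D) = (-43.44)·4 = -173.76
Cov(V, M) = -644.49 + (-137.25) + (-173.76) = -955.5.

Cov(V, M) = -955.5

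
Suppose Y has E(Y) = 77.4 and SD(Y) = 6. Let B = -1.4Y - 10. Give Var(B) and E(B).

Var(B) = 70.56, E(B) = -118.36

B = -1.4Y - 10 is linear with a = -1.4, b = -10.
Var(Y) = 6² = 36.
Var(B) = a²·Var(Y) = (-1.4)²·36 = 70.56 (the additive constant -10 does not affect variance).
E(B) = a·E(Y) + b = (-1.4)·77.4 + (-10) = -118.36.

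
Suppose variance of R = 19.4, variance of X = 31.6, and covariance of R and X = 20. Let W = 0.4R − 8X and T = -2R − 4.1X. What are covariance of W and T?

By bilinearity, covariance of W and T = ac·variance of R + bd·variance of X + (ad+bc)·covariance of R and X, with a=0.4, b=-8, c=-2, d=-4.1.
ac·variance of R = 0.4·(-2)·19.4 = -15.52
bd·variance of X = (-8)·(-4.1)·31.6 = 1036.48
(ad+bc)·covariance of R and X = (14.36)·20 = 287.2
covariance of W and T = -15.52 + 1036.48 + 287.2 = 1308.16.

covariance of W and T = 1308.16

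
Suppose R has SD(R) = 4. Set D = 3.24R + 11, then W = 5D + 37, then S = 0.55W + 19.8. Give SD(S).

SD(S) = 35.64

SD(D) = |3.24|·4 = 12.96.
SD(W) = |5|·12.96 = 64.8.
SD(S) = |0.55|·64.8 = 35.64.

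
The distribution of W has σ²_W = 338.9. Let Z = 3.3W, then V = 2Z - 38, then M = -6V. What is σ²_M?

σ²_M = 531449.424

σ²_Z = 3.3²·338.9 = 3690.621.
σ²_V = 2²·3690.621 = 14762.484.
σ²_M = (-6)²·14762.484 = 531449.424.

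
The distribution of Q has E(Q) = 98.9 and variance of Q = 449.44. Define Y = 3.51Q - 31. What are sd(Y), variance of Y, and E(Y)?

sd(Y) = 74.412, variance of Y = 5537.145744, E(Y) = 316.139

Y = 3.51Q - 31 is linear with a = 3.51, b = -31.
sd(Q) = √449.44 = 21.2.
sd(Y) = |a|·sd(Q) = |3.51|·21.2 = 74.412.
variance of Y = a²·variance of Q = 3.51²·449.44 = 5537.145744 (the additive constant -31 does not affect variance).
E(Y) = a·E(Q) + b = 3.51·98.9 + (-31) = 316.139.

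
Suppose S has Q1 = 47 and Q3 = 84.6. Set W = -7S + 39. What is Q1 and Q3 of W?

Q1(W) = -553.2, Q3(W) = -290

a = -7 < 0 reverses order: Q1(W) comes from Q3(S), Q3(W) from Q1(S).
Q1(W) = (-7)·84.6 + 39 = -553.2; Q3(W) = (-7)·47 + 39 = -290.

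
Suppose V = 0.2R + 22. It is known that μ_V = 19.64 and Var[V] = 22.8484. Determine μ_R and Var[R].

μ_R = -11.8, Var[R] = 571.21

From V = 0.2R + 22: μ_V = a·μ_R + b, so μ_R = (μ_V − b)/a = (19.64 − 22)/0.2 = -11.8.
Var[V] = a²·Var[R], so Var[R] = 22.8484/0.2² = 571.21.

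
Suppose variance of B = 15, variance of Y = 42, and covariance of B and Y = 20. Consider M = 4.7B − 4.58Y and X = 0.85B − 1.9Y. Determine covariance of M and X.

By bilinearity, covariance of M and X = ac·variance of B + bd·variance of Y + (ad+bc)·covariance of B and Y, with a=4.7, b=-4.58, c=0.85, d=-1.9.
ac·variance of B = 4.7·0.85·15 = 59.925
bd·variance of Y = (-4.58)·(-1.9)·42 = 365.484
(ad+bc)·covariance of B and Y = (-12.823)·20 = -256.46
covariance of M and X = 59.925 + 365.484 + (-256.46) = 168.949.

covariance of M and X = 168.949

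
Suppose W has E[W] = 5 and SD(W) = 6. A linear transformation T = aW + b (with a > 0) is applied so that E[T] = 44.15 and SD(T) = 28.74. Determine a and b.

SD(T) = a·SD(W) (a > 0), so a = 28.74/6 = 4.79.
E[T] = a·E[W] + b, so b = 44.15 − 4.79·5 = 20.2.

a = 4.79, b = 20.2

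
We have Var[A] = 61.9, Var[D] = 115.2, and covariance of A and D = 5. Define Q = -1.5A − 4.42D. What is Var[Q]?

Var[Q] = 2456.16828

Var[Q] = a²·Var[A] + b²·Var[D] + 2ab·covariance of A and D with a = -1.5, b = -4.42.
= (-1.5)²·61.9 + (-4.42)²·115.2 + 2·(-1.5)·(-4.42)·5
= 139.275 + 2250.59328 + 66.3 = 2456.16828.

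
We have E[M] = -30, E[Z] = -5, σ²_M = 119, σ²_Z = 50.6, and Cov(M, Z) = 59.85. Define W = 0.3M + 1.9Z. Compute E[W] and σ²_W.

E[W] = 0.3·E[M] + 1.9·E[Z] = 0.3·(-30) + 1.9·(-5) = -18.5.
σ²_W = a²·σ²_M + b²·σ²_Z + 2ab·Cov(M, Z) with a = 0.3, b = 1.9.
= 0.3²·119 + 1.9²·50.6 + 2·0.3·1.9·59.85
= 10.71 + 182.666 + 68.229 = 261.605.

E[W] = -18.5, σ²_W = 261.605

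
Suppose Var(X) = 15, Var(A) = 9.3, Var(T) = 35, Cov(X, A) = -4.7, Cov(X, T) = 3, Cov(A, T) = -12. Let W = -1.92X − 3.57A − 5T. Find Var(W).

Var(W) = a²·Var(X) + b²·Var(A) + c²·Var(T) + 2ab·Cov(X, A) + 2ac·Cov(X, T) + 2bc·Cov(A, T), with a = -1.92, b = -3.57, c = -5.
= 55.296 + 118.52757 + 875 + (-64.43136) + 57.6 + (-428.4)
= 613.59221.

Var(W) = 613.59221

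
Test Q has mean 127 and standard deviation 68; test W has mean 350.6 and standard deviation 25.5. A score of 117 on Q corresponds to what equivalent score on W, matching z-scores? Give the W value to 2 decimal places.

z = (117 − 127)/68 ≈ -0.1471.
W = 350.6 + z·25.5 = 350.6 + (117 − 127)·25.5/68 = 346.85.

W = 346.85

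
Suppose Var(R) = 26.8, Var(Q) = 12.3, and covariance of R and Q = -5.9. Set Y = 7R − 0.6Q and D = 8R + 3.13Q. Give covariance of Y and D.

covariance of Y and D = 1376.7516

By bilinearity, covariance of Y and D = ac·Var(R) + bd·Var(Q) + (ad+bc)·covariance of R and Q, with a=7, b=-0.6, c=8, d=3.13.
ac·Var(R) = 7·8·26.8 = 1500.8
bd·Var(Q) = (-0.6)·3.13·12.3 = -23.0994
(ad+bc)·covariance of R and Q = (17.11)·(-5.9) = -100.949
covariance of Y and D = 1500.8 + (-23.0994) + (-100.949) = 1376.7516.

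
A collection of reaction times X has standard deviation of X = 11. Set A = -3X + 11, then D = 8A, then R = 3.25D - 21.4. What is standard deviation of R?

standard deviation of A = |-3|·11 = 33.
standard deviation of D = |8|·33 = 264.
standard deviation of R = |3.25|·264 = 858.

standard deviation of R = 858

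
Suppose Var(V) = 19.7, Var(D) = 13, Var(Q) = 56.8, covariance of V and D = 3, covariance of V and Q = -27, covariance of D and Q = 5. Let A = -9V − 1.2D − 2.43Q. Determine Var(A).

Var(A) = a²·Var(V) + b²·Var(D) + c²·Var(Q) + 2ab·covariance of V and D + 2ac·covariance of V and Q + 2bc·covariance of D and Q, with a = -9, b = -1.2, c = -2.43.
= 1595.7 + 18.72 + 335.39832 + 64.8 + (-1180.98) + 29.16
= 862.79832.

Var(A) = 862.79832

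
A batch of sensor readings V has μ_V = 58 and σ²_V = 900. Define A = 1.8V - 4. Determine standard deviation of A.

A = 1.8V - 4 is linear with a = 1.8, b = -4.
standard deviation of V = √900 = 30.
standard deviation of A = |a|·standard deviation of V = |1.8|·30 = 54.

standard deviation of A = 54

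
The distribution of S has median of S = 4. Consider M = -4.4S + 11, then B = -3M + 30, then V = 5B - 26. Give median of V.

median of V = 223

median of M = (-4.4)·4 + 11 = -6.6.
median of B = (-3)·(-6.6) + 30 = 49.8.
median of V = 5·49.8 + (-26) = 223.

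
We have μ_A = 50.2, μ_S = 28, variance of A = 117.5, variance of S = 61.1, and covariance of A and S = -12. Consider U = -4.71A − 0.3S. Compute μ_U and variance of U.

μ_U = (-4.71)·μ_A + (-0.3)·μ_S = (-4.71)·50.2 + (-0.3)·28 = -244.842.
variance of U = a²·variance of A + b²·variance of S + 2ab·covariance of A and S with a = -4.71, b = -0.3.
= (-4.71)²·117.5 + (-0.3)²·61.1 + 2·(-4.71)·(-0.3)·(-12)
= 2606.63175 + 5.499 + (-33.912) = 2578.21875.

μ_U = -244.842, variance of U = 2578.21875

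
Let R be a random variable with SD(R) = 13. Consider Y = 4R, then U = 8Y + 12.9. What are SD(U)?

SD(U) = 416

SD(Y) = |4|·13 = 52.
SD(U) = |8|·52 = 416.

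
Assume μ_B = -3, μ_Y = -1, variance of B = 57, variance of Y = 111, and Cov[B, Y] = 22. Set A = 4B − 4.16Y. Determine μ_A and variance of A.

μ_A = 4·μ_B + (-4.16)·μ_Y = 4·(-3) + (-4.16)·(-1) = -7.84.
variance of A = a²·variance of B + b²·variance of Y + 2ab·Cov[B, Y] with a = 4, b = -4.16.
= 4²·57 + (-4.16)²·111 + 2·4·(-4.16)·22
= 912 + 1920.9216 + (-732.16) = 2100.7616.

μ_A = -7.84, variance of A = 2100.7616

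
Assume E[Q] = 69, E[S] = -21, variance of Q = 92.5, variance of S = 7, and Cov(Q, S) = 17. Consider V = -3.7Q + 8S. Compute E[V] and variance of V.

E[V] = -423.3, variance of V = 707.925

E[V] = (-3.7)·E[Q] + 8·E[S] = (-3.7)·69 + 8·(-21) = -423.3.
variance of V = a²·variance of Q + b²·variance of S + 2ab·Cov(Q, S) with a = -3.7, b = 8.
= (-3.7)²·92.5 + 8²·7 + 2·(-3.7)·8·17
= 1266.325 + 448 + (-1006.4) = 707.925.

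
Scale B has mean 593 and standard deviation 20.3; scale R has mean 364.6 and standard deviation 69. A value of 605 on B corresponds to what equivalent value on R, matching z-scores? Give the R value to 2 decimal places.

z = (605 − 593)/20.3 ≈ 0.5911.
R = 364.6 + z·69 = 364.6 + (605 − 593)·69/20.3 ≈ 405.39.

R = 405.39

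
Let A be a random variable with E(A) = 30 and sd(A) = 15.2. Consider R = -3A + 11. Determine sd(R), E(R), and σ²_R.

R = -3A + 11 is linear with a = -3, b = 11.
sd(R) = |a|·sd(A) = |-3|·15.2 = 45.6.
E(R) = a·E(A) + b = (-3)·30 + 11 = -79.
σ²_A = 15.2² = 231.04.
σ²_R = a²·σ²_A = (-3)²·231.04 = 2079.36 (the additive constant 11 does not affect variance).

sd(R) = 45.6, E(R) = -79, σ²_R = 2079.36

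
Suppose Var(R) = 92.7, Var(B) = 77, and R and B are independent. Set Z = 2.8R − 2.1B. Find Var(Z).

Var(Z) = 1066.338

Var(Z) = a²·Var(R) + b²·Var(B) + 2ab·Cov[R, B] with a = 2.8, b = -2.1.
Independence gives Cov[R, B] = 0.
= 2.8²·92.7 + (-2.1)²·77 + 2·2.8·(-2.1)·0
= 726.768 + 339.57 + 0 = 1066.338.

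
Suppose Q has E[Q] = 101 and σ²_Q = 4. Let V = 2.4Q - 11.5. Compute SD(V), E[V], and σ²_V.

V = 2.4Q - 11.5 is linear with a = 2.4, b = -11.5.
SD(Q) = √4 = 2.
SD(V) = |a|·SD(Q) = |2.4|·2 = 4.8.
E[V] = a·E[Q] + b = 2.4·101 + (-11.5) = 230.9.
σ²_V = a²·σ²_Q = 2.4²·4 = 23.04 (the additive constant -11.5 does not affect variance).

SD(V) = 4.8, E[V] = 230.9, σ²_V = 23.04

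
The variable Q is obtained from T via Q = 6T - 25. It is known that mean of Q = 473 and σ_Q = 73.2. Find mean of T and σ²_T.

From Q = 6T - 25: mean of Q = a·mean of T + b, so mean of T = (mean of Q − b)/a = (473 − (-25))/6 = 83.
σ²_Q = 73.2² = 5358.24.
σ²_Q = a²·σ²_T, so σ²_T = 5358.24/6² = 148.84.

mean of T = 83, σ²_T = 148.84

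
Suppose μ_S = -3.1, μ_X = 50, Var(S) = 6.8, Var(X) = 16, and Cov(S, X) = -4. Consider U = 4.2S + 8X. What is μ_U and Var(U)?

μ_U = 386.98, Var(U) = 875.152

μ_U = 4.2·μ_S + 8·μ_X = 4.2·(-3.1) + 8·50 = 386.98.
Var(U) = a²·Var(S) + b²·Var(X) + 2ab·Cov(S, X) with a = 4.2, b = 8.
= 4.2²·6.8 + 8²·16 + 2·4.2·8·(-4)
= 119.952 + 1024 + (-268.8) = 875.152.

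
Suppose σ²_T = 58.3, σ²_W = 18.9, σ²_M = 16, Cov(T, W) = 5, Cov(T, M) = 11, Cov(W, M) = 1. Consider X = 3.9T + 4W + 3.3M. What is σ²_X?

σ²_X = 1828.923

σ²_X = a²·σ²_T + b²·σ²_W + c²·σ²_M + 2ab·Cov(T, W) + 2ac·Cov(T, M) + 2bc·Cov(W, M), with a = 3.9, b = 4, c = 3.3.
= 886.743 + 302.4 + 174.24 + 156 + 283.14 + 26.4
= 1828.923.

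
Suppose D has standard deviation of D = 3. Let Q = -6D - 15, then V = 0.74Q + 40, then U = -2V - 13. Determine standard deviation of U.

standard deviation of U = 26.64

standard deviation of Q = |-6|·3 = 18.
standard deviation of V = |0.74|·18 = 13.32.
standard deviation of U = |-2|·13.32 = 26.64.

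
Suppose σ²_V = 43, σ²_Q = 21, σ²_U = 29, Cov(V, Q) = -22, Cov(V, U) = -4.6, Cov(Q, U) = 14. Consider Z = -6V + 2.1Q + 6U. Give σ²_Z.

σ²_Z = 3923.01

σ²_Z = a²·σ²_V + b²·σ²_Q + c²·σ²_U + 2ab·Cov(V, Q) + 2ac·Cov(V, U) + 2bc·Cov(Q, U), with a = -6, b = 2.1, c = 6.
= 1548 + 92.61 + 1044 + 554.4 + 331.2 + 352.8
= 3923.01.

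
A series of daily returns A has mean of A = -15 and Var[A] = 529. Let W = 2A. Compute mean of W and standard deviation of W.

mean of W = -30, standard deviation of W = 46

W = 2A is linear with a = 2, b = 0.
mean of W = a·mean of A + b = 2·(-15) = -30.
standard deviation of A = √529 = 23.
standard deviation of W = |a|·standard deviation of A = |2|·23 = 46.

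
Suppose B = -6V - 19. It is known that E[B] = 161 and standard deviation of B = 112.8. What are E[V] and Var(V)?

E[V] = -30, Var(V) = 353.44

From B = -6V - 19: E[B] = a·E[V] + b, so E[V] = (E[B] − b)/a = (161 − (-19))/(-6) = -30.
Var(B) = 112.8² = 12723.84.
Var(B) = a²·Var(V), so Var(V) = 12723.84/(-6)² = 353.44.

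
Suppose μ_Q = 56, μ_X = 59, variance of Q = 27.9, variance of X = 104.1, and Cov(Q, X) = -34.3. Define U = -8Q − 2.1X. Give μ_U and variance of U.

μ_U = -571.9, variance of U = 1092.201

μ_U = (-8)·μ_Q + (-2.1)·μ_X = (-8)·56 + (-2.1)·59 = -571.9.
variance of U = a²·variance of Q + b²·variance of X + 2ab·Cov(Q, X) with a = -8, b = -2.1.
= (-8)²·27.9 + (-2.1)²·104.1 + 2·(-8)·(-2.1)·(-34.3)
= 1785.6 + 459.081 + (-1152.48) = 1092.201.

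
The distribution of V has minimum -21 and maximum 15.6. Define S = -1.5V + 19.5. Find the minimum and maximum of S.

min(S) = -3.9, max(S) = 51

a = -1.5 < 0, so order reverses: min(S) = a·max(V)+b = (-1.5)·15.6 + 19.5 = -3.9; max(S) = a·min(V)+b = (-1.5)·(-21) + 19.5 = 51.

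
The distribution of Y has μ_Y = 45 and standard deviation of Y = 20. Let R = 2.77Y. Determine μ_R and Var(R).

R = 2.77Y is linear with a = 2.77, b = 0.
μ_R = a·μ_Y + b = 2.77·45 = 124.65.
Var(Y) = 20² = 400.
Var(R) = a²·Var(Y) = 2.77²·400 = 3069.16.

μ_R = 124.65, Var(R) = 3069.16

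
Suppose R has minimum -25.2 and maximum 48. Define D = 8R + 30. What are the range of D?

Range(D) = 585.6

Range of R = 48 − (-25.2) = 73.2.
Range(D) = |a|·Range(R) = |8|·73.2 = 585.6.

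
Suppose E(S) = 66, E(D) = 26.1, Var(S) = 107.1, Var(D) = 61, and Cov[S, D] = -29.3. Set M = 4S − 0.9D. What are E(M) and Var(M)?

E(M) = 4·E(S) + (-0.9)·E(D) = 4·66 + (-0.9)·26.1 = 240.51.
Var(M) = a²·Var(S) + b²·Var(D) + 2ab·Cov[S, D] with a = 4, b = -0.9.
= 4²·107.1 + (-0.9)²·61 + 2·4·(-0.9)·(-29.3)
= 1713.6 + 49.41 + 210.96 = 1973.97.

E(M) = 240.51, Var(M) = 1973.97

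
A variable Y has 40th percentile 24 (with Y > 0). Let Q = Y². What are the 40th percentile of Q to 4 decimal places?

40th percentile of Q = 576

Y² is increasing, so P_{40}(Q) = g(P_{40}(Y)) = 576.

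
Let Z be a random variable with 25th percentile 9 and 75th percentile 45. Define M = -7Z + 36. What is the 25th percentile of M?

Since a = -7 < 0 the transformation is decreasing, reversing order: the 25th percentile of M corresponds to the 75th percentile of Z.
So P_{25}(M) = a·P_{75}(Z) + b = (-7)·45 + 36 = -279.

25th percentile of M = -279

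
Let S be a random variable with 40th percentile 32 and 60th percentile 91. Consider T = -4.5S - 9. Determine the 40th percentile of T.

40th percentile of T = -418.5

Since a = -4.5 < 0 the transformation is decreasing, reversing order: the 40th percentile of T corresponds to the 60th percentile of S.
So P_{40}(T) = a·P_{60}(S) + b = (-4.5)·91 + (-9) = -418.5.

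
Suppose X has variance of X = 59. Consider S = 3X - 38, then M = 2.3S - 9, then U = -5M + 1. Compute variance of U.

variance of S = 3²·59 = 531.
variance of M = 2.3²·531 = 2808.99.
variance of U = (-5)²·2808.99 = 70224.75.

variance of U = 70224.75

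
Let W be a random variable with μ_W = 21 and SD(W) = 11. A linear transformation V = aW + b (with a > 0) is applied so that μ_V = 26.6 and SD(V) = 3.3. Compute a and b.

SD(V) = a·SD(W) (a > 0), so a = 3.3/11 = 0.3.
μ_V = a·μ_W + b, so b = 26.6 − 0.3·21 = 20.3.

a = 0.3, b = 20.3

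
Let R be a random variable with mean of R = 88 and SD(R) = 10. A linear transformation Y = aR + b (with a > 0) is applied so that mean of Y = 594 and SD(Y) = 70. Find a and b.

a = 7, b = -22

SD(Y) = a·SD(R) (a > 0), so a = 70/10 = 7.
mean of Y = a·mean of R + b, so b = 594 − 7·88 = -22.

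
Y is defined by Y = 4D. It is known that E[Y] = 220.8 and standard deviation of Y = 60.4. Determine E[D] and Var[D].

From Y = 4D: E[Y] = a·E[D] + b, so E[D] = (E[Y] − b)/a = (220.8 − 0)/4 = 55.2.
Var[Y] = 60.4² = 3648.16.
Var[Y] = a²·Var[D], so Var[D] = 3648.16/4² = 228.01.

E[D] = 55.2, Var[D] = 228.01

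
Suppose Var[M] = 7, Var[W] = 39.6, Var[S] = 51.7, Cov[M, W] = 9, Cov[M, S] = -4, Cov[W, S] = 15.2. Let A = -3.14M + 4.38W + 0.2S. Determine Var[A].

Var[A] = 614.88424

Var[A] = a²·Var[M] + b²·Var[W] + c²·Var[S] + 2ab·Cov[M, W] + 2ac·Cov[M, S] + 2bc·Cov[W, S], with a = -3.14, b = 4.38, c = 0.2.
= 69.0172 + 759.70224 + 2.068 + (-247.5576) + 5.024 + 26.6304
= 614.88424.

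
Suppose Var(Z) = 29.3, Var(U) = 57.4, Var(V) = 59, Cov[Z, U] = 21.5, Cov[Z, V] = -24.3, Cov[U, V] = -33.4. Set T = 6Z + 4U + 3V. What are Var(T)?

Var(T) = a²·Var(Z) + b²·Var(U) + c²·Var(V) + 2ab·Cov[Z, U] + 2ac·Cov[Z, V] + 2bc·Cov[U, V], with a = 6, b = 4, c = 3.
= 1054.8 + 918.4 + 531 + 1032 + (-874.8) + (-801.6)
= 1859.8.

Var(T) = 1859.8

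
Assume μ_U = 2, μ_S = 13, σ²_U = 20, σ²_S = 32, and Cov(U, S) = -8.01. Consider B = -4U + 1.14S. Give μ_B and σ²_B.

μ_B = 6.82, σ²_B = 434.6384

μ_B = (-4)·μ_U + 1.14·μ_S = (-4)·2 + 1.14·13 = 6.82.
σ²_B = a²·σ²_U + b²·σ²_S + 2ab·Cov(U, S) with a = -4, b = 1.14.
= (-4)²·20 + 1.14²·32 + 2·(-4)·1.14·(-8.01)
= 320 + 41.5872 + 73.0512 = 434.6384.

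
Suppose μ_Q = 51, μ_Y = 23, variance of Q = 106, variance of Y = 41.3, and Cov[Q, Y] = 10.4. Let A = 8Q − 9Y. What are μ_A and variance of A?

μ_A = 201, variance of A = 8631.7

μ_A = 8·μ_Q + (-9)·μ_Y = 8·51 + (-9)·23 = 201.
variance of A = a²·variance of Q + b²·variance of Y + 2ab·Cov[Q, Y] with a = 8, b = -9.
= 8²·106 + (-9)²·41.3 + 2·8·(-9)·10.4
= 6784 + 3345.3 + (-1497.6) = 8631.7.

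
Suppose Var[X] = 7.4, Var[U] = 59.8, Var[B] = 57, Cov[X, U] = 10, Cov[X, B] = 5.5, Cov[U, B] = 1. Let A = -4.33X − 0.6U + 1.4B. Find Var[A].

Var[A] = a²·Var[X] + b²·Var[U] + c²·Var[B] + 2ab·Cov[X, U] + 2ac·Cov[X, B] + 2bc·Cov[U, B], with a = -4.33, b = -0.6, c = 1.4.
= 138.74186 + 21.528 + 111.72 + 51.96 + (-66.682) + (-1.68)
= 255.58786.

Var[A] = 255.58786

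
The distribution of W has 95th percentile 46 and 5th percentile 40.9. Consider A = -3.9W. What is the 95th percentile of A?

95th percentile of A = -159.51

Since a = -3.9 < 0 the transformation is decreasing, reversing order: the 95th percentile of A corresponds to the 5th percentile of W.
So P_{95}(A) = a·P_{5}(W) + b = (-3.9)·40.9 = -159.51.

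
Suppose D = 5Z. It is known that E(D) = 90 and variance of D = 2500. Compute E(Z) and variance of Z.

From D = 5Z: E(D) = a·E(Z) + b, so E(Z) = (E(D) − b)/a = (90 − 0)/5 = 18.
variance of D = a²·variance of Z, so variance of Z = 2500/5² = 100.

E(Z) = 18, variance of Z = 100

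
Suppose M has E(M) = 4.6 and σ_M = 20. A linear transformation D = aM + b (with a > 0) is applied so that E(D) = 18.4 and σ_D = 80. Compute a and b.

a = 4, b = 0

σ_D = a·σ_M (a > 0), so a = 80/20 = 4.
E(D) = a·E(M) + b, so b = 18.4 − 4·4.6 = 0.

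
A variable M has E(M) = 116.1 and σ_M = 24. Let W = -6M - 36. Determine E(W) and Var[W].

W = -6M - 36 is linear with a = -6, b = -36.
E(W) = a·E(M) + b = (-6)·116.1 + (-36) = -732.6.
Var[M] = 24² = 576.
Var[W] = a²·Var[M] = (-6)²·576 = 20736 (the additive constant -36 does not affect variance).

E(W) = -732.6, Var[W] = 20736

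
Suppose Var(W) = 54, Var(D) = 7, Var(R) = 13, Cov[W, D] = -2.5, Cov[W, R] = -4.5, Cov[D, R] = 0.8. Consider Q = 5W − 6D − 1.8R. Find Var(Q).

Var(Q) = a²·Var(W) + b²·Var(D) + c²·Var(R) + 2ab·Cov[W, D] + 2ac·Cov[W, R] + 2bc·Cov[D, R], with a = 5, b = -6, c = -1.8.
= 1350 + 252 + 42.12 + 150 + 81 + 17.28
= 1892.4.

Var(Q) = 1892.4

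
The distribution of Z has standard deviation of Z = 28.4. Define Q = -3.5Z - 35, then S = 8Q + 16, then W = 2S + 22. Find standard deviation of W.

standard deviation of W = 1590.4

standard deviation of Q = |-3.5|·28.4 = 99.4.
standard deviation of S = |8|·99.4 = 795.2.
standard deviation of W = |2|·795.2 = 1590.4.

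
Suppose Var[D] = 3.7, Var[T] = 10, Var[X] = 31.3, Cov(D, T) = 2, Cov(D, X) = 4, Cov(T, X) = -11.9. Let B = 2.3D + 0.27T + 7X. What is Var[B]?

Var[B] = a²·Var[D] + b²·Var[T] + c²·Var[X] + 2ab·Cov(D, T) + 2ac·Cov(D, X) + 2bc·Cov(T, X), with a = 2.3, b = 0.27, c = 7.
= 19.573 + 0.729 + 1533.7 + 2.484 + 128.8 + (-44.982)
= 1640.304.

Var[B] = 1640.304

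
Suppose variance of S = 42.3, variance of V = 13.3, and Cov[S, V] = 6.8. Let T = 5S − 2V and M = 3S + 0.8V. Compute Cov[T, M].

Cov[T, M] = 599.62

By bilinearity, Cov[T, M] = ac·variance of S + bd·variance of V + (ad+bc)·Cov[S, V], with a=5, b=-2, c=3, d=0.8.
ac·variance of S = 5·3·42.3 = 634.5
bd·variance of V = (-2)·0.8·13.3 = -21.28
(ad+bc)·Cov[S, V] = (-2)·6.8 = -13.6
Cov[T, M] = 634.5 + (-21.28) + (-13.6) = 599.62.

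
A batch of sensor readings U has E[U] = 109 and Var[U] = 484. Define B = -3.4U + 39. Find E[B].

E[B] = -331.6

B = -3.4U + 39 is linear with a = -3.4, b = 39.
E[B] = a·E[U] + b = (-3.4)·109 + 39 = -331.6.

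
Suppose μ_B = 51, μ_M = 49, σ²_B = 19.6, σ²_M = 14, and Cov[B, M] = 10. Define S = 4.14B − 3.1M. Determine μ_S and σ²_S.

μ_S = 4.14·μ_B + (-3.1)·μ_M = 4.14·51 + (-3.1)·49 = 59.24.
σ²_S = a²·σ²_B + b²·σ²_M + 2ab·Cov[B, M] with a = 4.14, b = -3.1.
= 4.14²·19.6 + (-3.1)²·14 + 2·4.14·(-3.1)·10
= 335.93616 + 134.54 + (-256.68) = 213.79616.

μ_S = 59.24, σ²_S = 213.79616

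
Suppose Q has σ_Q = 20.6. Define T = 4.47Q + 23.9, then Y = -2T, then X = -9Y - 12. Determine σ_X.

σ_T = |4.47|·20.6 = 92.082.
σ_Y = |-2|·92.082 = 184.164.
σ_X = |-9|·184.164 = 1657.476.

σ_X = 1657.476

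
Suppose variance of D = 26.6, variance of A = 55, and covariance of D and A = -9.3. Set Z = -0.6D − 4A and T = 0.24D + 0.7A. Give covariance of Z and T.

By bilinearity, covariance of Z and T = ac·variance of D + bd·variance of A + (ad+bc)·covariance of D and A, with a=-0.6, b=-4, c=0.24, d=0.7.
ac·variance of D = (-0.6)·0.24·26.6 = -3.8304
bd·variance of A = (-4)·0.7·55 = -154
(ad+bc)·covariance of D and A = (-1.38)·(-9.3) = 12.834
covariance of Z and T = -3.8304 + (-154) + 12.834 = -144.9964.

covariance of Z and T = -144.9964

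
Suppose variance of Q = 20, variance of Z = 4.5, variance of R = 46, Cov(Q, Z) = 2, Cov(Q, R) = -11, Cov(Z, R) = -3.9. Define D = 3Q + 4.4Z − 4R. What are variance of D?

variance of D = a²·variance of Q + b²·variance of Z + c²·variance of R + 2ab·Cov(Q, Z) + 2ac·Cov(Q, R) + 2bc·Cov(Z, R), with a = 3, b = 4.4, c = -4.
= 180 + 87.12 + 736 + 52.8 + 264 + 137.28
= 1457.2.

variance of D = 1457.2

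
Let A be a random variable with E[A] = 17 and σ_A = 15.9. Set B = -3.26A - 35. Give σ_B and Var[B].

B = -3.26A - 35 is linear with a = -3.26, b = -35.
σ_B = |a|·σ_A = |-3.26|·15.9 = 51.834.
Var[A] = 15.9² = 252.81.
Var[B] = a²·Var[A] = (-3.26)²·252.81 = 2686.763556 (the additive constant -35 does not affect variance).

σ_B = 51.834, Var[B] = 2686.763556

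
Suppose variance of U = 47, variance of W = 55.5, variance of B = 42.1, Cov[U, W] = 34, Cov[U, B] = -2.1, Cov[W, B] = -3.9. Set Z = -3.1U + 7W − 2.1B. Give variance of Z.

variance of Z = 1968.549

variance of Z = a²·variance of U + b²·variance of W + c²·variance of B + 2ab·Cov[U, W] + 2ac·Cov[U, B] + 2bc·Cov[W, B], with a = -3.1, b = 7, c = -2.1.
= 451.67 + 2719.5 + 185.661 + (-1475.6) + (-27.342) + 114.66
= 1968.549.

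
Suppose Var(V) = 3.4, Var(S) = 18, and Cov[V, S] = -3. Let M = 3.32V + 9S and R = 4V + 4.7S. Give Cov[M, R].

By bilinearity, Cov[M, R] = ac·Var(V) + bd·Var(S) + (ad+bc)·Cov[V, S], with a=3.32, b=9, c=4, d=4.7.
ac·Var(V) = 3.32·4·3.4 = 45.152
bd·Var(S) = 9·4.7·18 = 761.4
(ad+bc)·Cov[V, S] = (51.604)·(-3) = -154.812
Cov[M, R] = 45.152 + 761.4 + (-154.812) = 651.74.

Cov[M, R] = 651.74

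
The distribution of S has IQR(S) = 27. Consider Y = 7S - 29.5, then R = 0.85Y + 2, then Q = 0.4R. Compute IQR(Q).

IQR(Q) = 64.26

IQR(Y) = |7|·27 = 189.
IQR(R) = |0.85|·189 = 160.65.
IQR(Q) = |0.4|·160.65 = 64.26.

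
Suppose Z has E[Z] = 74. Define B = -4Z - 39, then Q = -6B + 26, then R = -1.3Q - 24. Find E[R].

E[B] = (-4)·74 + (-39) = -335.
E[Q] = (-6)·(-335) + 26 = 2036.
E[R] = (-1.3)·2036 + (-24) = -2670.8.

E[R] = -2670.8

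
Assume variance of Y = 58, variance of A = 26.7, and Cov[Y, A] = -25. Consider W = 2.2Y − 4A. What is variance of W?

variance of W = 1147.92

variance of W = a²·variance of Y + b²·variance of A + 2ab·Cov[Y, A] with a = 2.2, b = -4.
= 2.2²·58 + (-4)²·26.7 + 2·2.2·(-4)·(-25)
= 280.72 + 427.2 + 440 = 1147.92.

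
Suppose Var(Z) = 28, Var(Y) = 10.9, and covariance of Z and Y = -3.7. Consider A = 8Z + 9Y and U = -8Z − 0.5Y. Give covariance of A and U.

covariance of A and U = -1559.85

By bilinearity, covariance of A and U = ac·Var(Z) + bd·Var(Y) + (ad+bc)·covariance of Z and Y, with a=8, b=9, c=-8, d=-0.5.
ac·Var(Z) = 8·(-8)·28 = -1792
bd·Var(Y) = 9·(-0.5)·10.9 = -49.05
(ad+bc)·covariance of Z and Y = (-76)·(-3.7) = 281.2
covariance of A and U = -1792 + (-49.05) + 281.2 = -1559.85.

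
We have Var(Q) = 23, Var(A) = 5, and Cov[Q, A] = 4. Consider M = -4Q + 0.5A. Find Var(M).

Var(M) = 353.25

Var(M) = a²·Var(Q) + b²·Var(A) + 2ab·Cov[Q, A] with a = -4, b = 0.5.
= (-4)²·23 + 0.5²·5 + 2·(-4)·0.5·4
= 368 + 1.25 + (-16) = 353.25.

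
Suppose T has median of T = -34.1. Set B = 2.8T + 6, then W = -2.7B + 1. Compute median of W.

median of B = 2.8·(-34.1) + 6 = -89.48.
median of W = (-2.7)·(-89.48) + 1 = 242.596.

median of W = 242.596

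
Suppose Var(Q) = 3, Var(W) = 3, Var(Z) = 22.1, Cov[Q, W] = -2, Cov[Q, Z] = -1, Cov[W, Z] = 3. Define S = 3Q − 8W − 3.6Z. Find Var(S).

Var(S) = 795.816

Var(S) = a²·Var(Q) + b²·Var(W) + c²·Var(Z) + 2ab·Cov[Q, W] + 2ac·Cov[Q, Z] + 2bc·Cov[W, Z], with a = 3, b = -8, c = -3.6.
= 27 + 192 + 286.416 + 96 + 21.6 + 172.8
= 795.816.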